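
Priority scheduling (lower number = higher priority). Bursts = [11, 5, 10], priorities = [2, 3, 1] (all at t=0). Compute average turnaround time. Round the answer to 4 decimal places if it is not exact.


Sort by priority (ascending = highest first):
Order: [(1, 10), (2, 11), (3, 5)]
Completion times:
  Priority 1, burst=10, C=10
  Priority 2, burst=11, C=21
  Priority 3, burst=5, C=26
Average turnaround = 57/3 = 19.0

19.0


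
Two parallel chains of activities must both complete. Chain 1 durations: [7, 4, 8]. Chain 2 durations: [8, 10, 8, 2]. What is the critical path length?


Path A total = 7 + 4 + 8 = 19
Path B total = 8 + 10 + 8 + 2 = 28
Critical path = longest path = max(19, 28) = 28

28


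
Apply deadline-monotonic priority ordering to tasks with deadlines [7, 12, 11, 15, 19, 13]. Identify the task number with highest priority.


Sort tasks by relative deadline (ascending):
  Task 1: deadline = 7
  Task 3: deadline = 11
  Task 2: deadline = 12
  Task 6: deadline = 13
  Task 4: deadline = 15
  Task 5: deadline = 19
Priority order (highest first): [1, 3, 2, 6, 4, 5]
Highest priority task = 1

1


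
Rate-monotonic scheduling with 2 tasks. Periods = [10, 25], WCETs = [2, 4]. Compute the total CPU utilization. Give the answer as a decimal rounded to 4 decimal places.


Compute individual utilizations (exact fractions):
  Task 1: C/T = 2/10 = 1/5 (approx. 0.2)
  Task 2: C/T = 4/25 (approx. 0.16)
Total utilization U = 1/5 + 4/25 = 9/25
Rounded to 4 decimal places: U = 0.3600
RM (Liu & Layland) bound for 2 tasks = 0.828427; compare with U = 9/25 (approx. 0.360000)
U <= bound, so schedulable by RM sufficient condition.

0.3600


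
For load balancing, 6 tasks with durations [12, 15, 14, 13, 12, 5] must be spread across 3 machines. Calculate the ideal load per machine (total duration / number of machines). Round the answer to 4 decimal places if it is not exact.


Total processing time = 12 + 15 + 14 + 13 + 12 + 5 = 71
Number of machines = 3
Ideal balanced load = 71 / 3 = 23.6667

23.6667


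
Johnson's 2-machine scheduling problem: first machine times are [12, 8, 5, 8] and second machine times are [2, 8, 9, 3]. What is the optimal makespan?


Apply Johnson's rule:
  Group 1 (a <= b): [(3, 5, 9), (2, 8, 8)]
  Group 2 (a > b): [(4, 8, 3), (1, 12, 2)]
Optimal job order: [3, 2, 4, 1]
Schedule:
  Job 3: M1 done at 5, M2 done at 14
  Job 2: M1 done at 13, M2 done at 22
  Job 4: M1 done at 21, M2 done at 25
  Job 1: M1 done at 33, M2 done at 35
Makespan = 35

35


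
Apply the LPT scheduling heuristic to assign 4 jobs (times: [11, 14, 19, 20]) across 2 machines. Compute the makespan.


Sort jobs in decreasing order (LPT): [20, 19, 14, 11]
Assign each job to the least loaded machine:
  Machine 1: jobs [20, 11], load = 31
  Machine 2: jobs [19, 14], load = 33
Makespan = max load = 33

33


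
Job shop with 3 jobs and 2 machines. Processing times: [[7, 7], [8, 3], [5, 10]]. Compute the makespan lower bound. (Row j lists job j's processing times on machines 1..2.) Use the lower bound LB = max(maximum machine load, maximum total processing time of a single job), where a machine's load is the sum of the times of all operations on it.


Machine loads:
  Machine 1: 7 + 8 + 5 = 20
  Machine 2: 7 + 3 + 10 = 20
Max machine load = 20
Job totals:
  Job 1: 14
  Job 2: 11
  Job 3: 15
Max job total = 15
Lower bound = max(20, 15) = 20

20


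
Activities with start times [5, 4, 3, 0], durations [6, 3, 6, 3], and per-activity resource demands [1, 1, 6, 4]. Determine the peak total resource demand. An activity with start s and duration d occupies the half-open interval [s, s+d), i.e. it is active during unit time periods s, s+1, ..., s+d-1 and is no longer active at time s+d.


Each activity i is active on [start_i, start_i + duration_i).
Compute total resource usage per time slot:
  t=0: active resources = [4], total = 4
  t=1: active resources = [4], total = 4
  t=2: active resources = [4], total = 4
  t=3: active resources = [6], total = 6
  t=4: active resources = [1, 6], total = 7
  t=5: active resources = [1, 1, 6], total = 8
  t=6: active resources = [1, 1, 6], total = 8
  t=7: active resources = [1, 6], total = 7
  t=8: active resources = [1, 6], total = 7
  t=9: active resources = [1], total = 1
  t=10: active resources = [1], total = 1
Peak resource demand = 8

8


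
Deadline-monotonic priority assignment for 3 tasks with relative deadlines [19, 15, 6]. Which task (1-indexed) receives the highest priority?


Sort tasks by relative deadline (ascending):
  Task 3: deadline = 6
  Task 2: deadline = 15
  Task 1: deadline = 19
Priority order (highest first): [3, 2, 1]
Highest priority task = 3

3


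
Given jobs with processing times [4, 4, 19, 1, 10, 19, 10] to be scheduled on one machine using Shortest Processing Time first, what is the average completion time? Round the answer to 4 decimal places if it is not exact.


Sort jobs by processing time (SPT order): [1, 4, 4, 10, 10, 19, 19]
Compute completion times sequentially:
  Job 1: processing = 1, completes at 1
  Job 2: processing = 4, completes at 5
  Job 3: processing = 4, completes at 9
  Job 4: processing = 10, completes at 19
  Job 5: processing = 10, completes at 29
  Job 6: processing = 19, completes at 48
  Job 7: processing = 19, completes at 67
Sum of completion times = 178
Average completion time = 178/7 = 25.4286

25.4286


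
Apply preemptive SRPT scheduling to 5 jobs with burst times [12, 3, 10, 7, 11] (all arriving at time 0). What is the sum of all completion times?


Since all jobs arrive at t=0, SRPT equals SPT ordering.
SPT order: [3, 7, 10, 11, 12]
Completion times:
  Job 1: p=3, C=3
  Job 2: p=7, C=10
  Job 3: p=10, C=20
  Job 4: p=11, C=31
  Job 5: p=12, C=43
Total completion time = 3 + 10 + 20 + 31 + 43 = 107

107


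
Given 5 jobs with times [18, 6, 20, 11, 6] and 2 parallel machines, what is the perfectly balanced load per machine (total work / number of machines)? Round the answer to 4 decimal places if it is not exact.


Total processing time = 18 + 6 + 20 + 11 + 6 = 61
Number of machines = 2
Ideal balanced load = 61 / 2 = 30.5

30.5


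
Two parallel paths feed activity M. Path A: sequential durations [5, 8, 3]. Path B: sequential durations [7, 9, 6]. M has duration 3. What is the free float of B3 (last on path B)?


ES(B3) = sum of predecessors on chain B = 16
EF(B3) = ES + duration = 16 + 6 = 22
Successor of B3 is M. ES(M) = max(sum(A), sum(B)) = max(16, 22) = 22
Free float = ES(successor) - EF(current) = 22 - 22 = 0

0


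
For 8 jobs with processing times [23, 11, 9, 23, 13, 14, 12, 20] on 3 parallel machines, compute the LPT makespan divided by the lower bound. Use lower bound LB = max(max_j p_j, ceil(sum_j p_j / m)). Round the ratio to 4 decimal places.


LPT order: [23, 23, 20, 14, 13, 12, 11, 9]
Machine loads after assignment: [36, 44, 45]
LPT makespan = 45
Lower bound = max(max_job, ceil(total/3)) = max(23, 42) = 42
Ratio = 45 / 42 = 1.0714

1.0714


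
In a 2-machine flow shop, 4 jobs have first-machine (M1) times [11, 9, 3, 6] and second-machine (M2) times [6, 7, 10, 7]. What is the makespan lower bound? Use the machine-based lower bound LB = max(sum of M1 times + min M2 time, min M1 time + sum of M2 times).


LB1 = sum(M1 times) + min(M2 times) = 29 + 6 = 35
LB2 = min(M1 times) + sum(M2 times) = 3 + 30 = 33
Lower bound = max(LB1, LB2) = max(35, 33) = 35

35


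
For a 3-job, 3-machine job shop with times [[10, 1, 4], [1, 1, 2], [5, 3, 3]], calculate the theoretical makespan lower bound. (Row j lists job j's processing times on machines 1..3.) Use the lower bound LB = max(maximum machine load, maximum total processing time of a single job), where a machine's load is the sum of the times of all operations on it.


Machine loads:
  Machine 1: 10 + 1 + 5 = 16
  Machine 2: 1 + 1 + 3 = 5
  Machine 3: 4 + 2 + 3 = 9
Max machine load = 16
Job totals:
  Job 1: 15
  Job 2: 4
  Job 3: 11
Max job total = 15
Lower bound = max(16, 15) = 16

16


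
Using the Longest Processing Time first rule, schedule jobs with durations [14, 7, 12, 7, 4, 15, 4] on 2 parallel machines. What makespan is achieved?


Sort jobs in decreasing order (LPT): [15, 14, 12, 7, 7, 4, 4]
Assign each job to the least loaded machine:
  Machine 1: jobs [15, 7, 7, 4], load = 33
  Machine 2: jobs [14, 12, 4], load = 30
Makespan = max load = 33

33


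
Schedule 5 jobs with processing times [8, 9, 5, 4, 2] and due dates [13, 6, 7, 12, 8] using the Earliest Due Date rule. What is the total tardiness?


Sort by due date (EDD order): [(9, 6), (5, 7), (2, 8), (4, 12), (8, 13)]
Compute completion times and tardiness:
  Job 1: p=9, d=6, C=9, tardiness=max(0,9-6)=3
  Job 2: p=5, d=7, C=14, tardiness=max(0,14-7)=7
  Job 3: p=2, d=8, C=16, tardiness=max(0,16-8)=8
  Job 4: p=4, d=12, C=20, tardiness=max(0,20-12)=8
  Job 5: p=8, d=13, C=28, tardiness=max(0,28-13)=15
Total tardiness = 41

41


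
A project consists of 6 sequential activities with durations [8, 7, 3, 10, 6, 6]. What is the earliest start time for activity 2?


Activity 2 starts after activities 1 through 1 complete.
Predecessor durations: [8]
ES = 8 = 8

8


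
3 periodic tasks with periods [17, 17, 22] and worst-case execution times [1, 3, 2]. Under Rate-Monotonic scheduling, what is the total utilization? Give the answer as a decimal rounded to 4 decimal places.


Compute individual utilizations (exact fractions):
  Task 1: C/T = 1/17 (approx. 0.0588)
  Task 2: C/T = 3/17 (approx. 0.1765)
  Task 3: C/T = 2/22 = 1/11 (approx. 0.0909)
Total utilization U = 1/17 + 3/17 + 1/11 = 61/187
Rounded to 4 decimal places: U = 0.3262
RM (Liu & Layland) bound for 3 tasks = 0.779763; compare with U = 61/187 (approx. 0.326203)
U <= bound, so schedulable by RM sufficient condition.

0.3262


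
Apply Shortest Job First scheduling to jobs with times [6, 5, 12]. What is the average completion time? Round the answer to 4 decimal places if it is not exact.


SJF order (ascending): [5, 6, 12]
Completion times:
  Job 1: burst=5, C=5
  Job 2: burst=6, C=11
  Job 3: burst=12, C=23
Average completion = 39/3 = 13.0

13.0


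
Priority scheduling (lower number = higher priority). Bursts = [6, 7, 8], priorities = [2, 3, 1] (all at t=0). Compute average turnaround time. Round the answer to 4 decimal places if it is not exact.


Sort by priority (ascending = highest first):
Order: [(1, 8), (2, 6), (3, 7)]
Completion times:
  Priority 1, burst=8, C=8
  Priority 2, burst=6, C=14
  Priority 3, burst=7, C=21
Average turnaround = 43/3 = 14.3333

14.3333


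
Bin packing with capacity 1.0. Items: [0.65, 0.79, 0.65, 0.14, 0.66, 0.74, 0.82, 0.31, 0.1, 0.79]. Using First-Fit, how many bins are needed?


Place items sequentially using First-Fit:
  Item 0.65 -> new Bin 1
  Item 0.79 -> new Bin 2
  Item 0.65 -> new Bin 3
  Item 0.14 -> Bin 1 (now 0.79)
  Item 0.66 -> new Bin 4
  Item 0.74 -> new Bin 5
  Item 0.82 -> new Bin 6
  Item 0.31 -> Bin 3 (now 0.96)
  Item 0.1 -> Bin 1 (now 0.89)
  Item 0.79 -> new Bin 7
Total bins used = 7

7


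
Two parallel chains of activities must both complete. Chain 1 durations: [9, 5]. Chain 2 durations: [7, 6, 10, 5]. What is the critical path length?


Path A total = 9 + 5 = 14
Path B total = 7 + 6 + 10 + 5 = 28
Critical path = longest path = max(14, 28) = 28

28


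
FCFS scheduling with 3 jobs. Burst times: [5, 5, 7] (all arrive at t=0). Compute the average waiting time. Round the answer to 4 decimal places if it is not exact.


FCFS order (as given): [5, 5, 7]
Waiting times:
  Job 1: wait = 0
  Job 2: wait = 5
  Job 3: wait = 10
Sum of waiting times = 15
Average waiting time = 15/3 = 5.0

5.0


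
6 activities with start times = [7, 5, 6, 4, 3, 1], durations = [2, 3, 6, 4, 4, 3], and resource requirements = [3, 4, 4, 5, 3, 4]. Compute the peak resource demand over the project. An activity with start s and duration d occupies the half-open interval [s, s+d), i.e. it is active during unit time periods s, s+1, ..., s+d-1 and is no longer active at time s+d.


Each activity i is active on [start_i, start_i + duration_i).
Compute total resource usage per time slot:
  t=0: active resources = [], total = 0
  t=1: active resources = [4], total = 4
  t=2: active resources = [4], total = 4
  t=3: active resources = [3, 4], total = 7
  t=4: active resources = [5, 3], total = 8
  t=5: active resources = [4, 5, 3], total = 12
  t=6: active resources = [4, 4, 5, 3], total = 16
  t=7: active resources = [3, 4, 4, 5], total = 16
  t=8: active resources = [3, 4], total = 7
  t=9: active resources = [4], total = 4
  t=10: active resources = [4], total = 4
  t=11: active resources = [4], total = 4
Peak resource demand = 16

16


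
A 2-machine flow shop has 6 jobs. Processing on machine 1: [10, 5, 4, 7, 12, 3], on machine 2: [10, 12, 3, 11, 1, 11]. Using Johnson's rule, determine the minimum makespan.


Apply Johnson's rule:
  Group 1 (a <= b): [(6, 3, 11), (2, 5, 12), (4, 7, 11), (1, 10, 10)]
  Group 2 (a > b): [(3, 4, 3), (5, 12, 1)]
Optimal job order: [6, 2, 4, 1, 3, 5]
Schedule:
  Job 6: M1 done at 3, M2 done at 14
  Job 2: M1 done at 8, M2 done at 26
  Job 4: M1 done at 15, M2 done at 37
  Job 1: M1 done at 25, M2 done at 47
  Job 3: M1 done at 29, M2 done at 50
  Job 5: M1 done at 41, M2 done at 51
Makespan = 51

51


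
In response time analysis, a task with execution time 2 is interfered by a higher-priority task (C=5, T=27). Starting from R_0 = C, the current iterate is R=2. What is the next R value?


R_next = C + ceil(R_prev / T_hp) * C_hp
ceil(2 / 27) = ceil(0.0741) = 1
Interference = 1 * 5 = 5
R_next = 2 + 5 = 7

7


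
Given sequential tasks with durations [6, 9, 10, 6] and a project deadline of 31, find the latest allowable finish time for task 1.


LF(activity 1) = deadline - sum of successor durations
Successors: activities 2 through 4 with durations [9, 10, 6]
Sum of successor durations = 25
LF = 31 - 25 = 6

6


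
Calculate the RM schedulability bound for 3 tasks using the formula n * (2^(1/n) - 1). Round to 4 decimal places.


Compute 2^(1/3) = 1.2599210499
Subtract 1: 1.2599210499 - 1 = 0.2599210499
Multiply by n: 3 * 0.2599210499 = 0.7797631497
Round to 4 dp: 0.7798

0.7798


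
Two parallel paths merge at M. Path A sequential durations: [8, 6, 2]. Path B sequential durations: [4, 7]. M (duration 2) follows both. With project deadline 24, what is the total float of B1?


Forward pass: ES(B1) = sum of predecessors on chain B = 0
EF = ES + duration = 0 + 4 = 4
Backward pass: LF(M) = deadline = 24; LS(M) = 24 - 2 = 22
LF(B1) = LS(M) - sum(successors on chain B) = 22 - 7 = 15
LS = LF - duration = 15 - 4 = 11
Total float = LS - ES = 11 - 0 = 11

11


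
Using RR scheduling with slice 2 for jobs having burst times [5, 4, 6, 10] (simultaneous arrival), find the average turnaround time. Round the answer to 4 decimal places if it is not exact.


Time quantum = 2
Execution trace:
  J1 runs 2 units, time = 2
  J2 runs 2 units, time = 4
  J3 runs 2 units, time = 6
  J4 runs 2 units, time = 8
  J1 runs 2 units, time = 10
  J2 runs 2 units, time = 12
  J3 runs 2 units, time = 14
  J4 runs 2 units, time = 16
  J1 runs 1 units, time = 17
  J3 runs 2 units, time = 19
  J4 runs 2 units, time = 21
  J4 runs 2 units, time = 23
  J4 runs 2 units, time = 25
Finish times: [17, 12, 19, 25]
Average turnaround = 73/4 = 18.25

18.25


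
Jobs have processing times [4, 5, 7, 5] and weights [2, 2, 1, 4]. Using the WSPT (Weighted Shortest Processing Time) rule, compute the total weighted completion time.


Compute p/w ratios and sort ascending (WSPT): [(5, 4), (4, 2), (5, 2), (7, 1)]
Compute weighted completion times:
  Job (p=5,w=4): C=5, w*C=4*5=20
  Job (p=4,w=2): C=9, w*C=2*9=18
  Job (p=5,w=2): C=14, w*C=2*14=28
  Job (p=7,w=1): C=21, w*C=1*21=21
Total weighted completion time = 87

87


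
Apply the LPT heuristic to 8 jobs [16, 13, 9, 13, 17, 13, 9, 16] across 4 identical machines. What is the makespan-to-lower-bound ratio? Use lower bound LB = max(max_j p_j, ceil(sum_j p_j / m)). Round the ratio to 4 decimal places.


LPT order: [17, 16, 16, 13, 13, 13, 9, 9]
Machine loads after assignment: [26, 29, 25, 26]
LPT makespan = 29
Lower bound = max(max_job, ceil(total/4)) = max(17, 27) = 27
Ratio = 29 / 27 = 1.0741

1.0741


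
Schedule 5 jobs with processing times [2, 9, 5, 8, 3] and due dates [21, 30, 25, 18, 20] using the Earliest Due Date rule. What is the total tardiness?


Sort by due date (EDD order): [(8, 18), (3, 20), (2, 21), (5, 25), (9, 30)]
Compute completion times and tardiness:
  Job 1: p=8, d=18, C=8, tardiness=max(0,8-18)=0
  Job 2: p=3, d=20, C=11, tardiness=max(0,11-20)=0
  Job 3: p=2, d=21, C=13, tardiness=max(0,13-21)=0
  Job 4: p=5, d=25, C=18, tardiness=max(0,18-25)=0
  Job 5: p=9, d=30, C=27, tardiness=max(0,27-30)=0
Total tardiness = 0

0


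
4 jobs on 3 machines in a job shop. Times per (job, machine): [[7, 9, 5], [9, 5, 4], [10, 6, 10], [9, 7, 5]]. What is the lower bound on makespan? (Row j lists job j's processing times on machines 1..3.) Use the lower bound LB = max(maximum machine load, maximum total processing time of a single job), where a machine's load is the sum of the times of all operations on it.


Machine loads:
  Machine 1: 7 + 9 + 10 + 9 = 35
  Machine 2: 9 + 5 + 6 + 7 = 27
  Machine 3: 5 + 4 + 10 + 5 = 24
Max machine load = 35
Job totals:
  Job 1: 21
  Job 2: 18
  Job 3: 26
  Job 4: 21
Max job total = 26
Lower bound = max(35, 26) = 35

35


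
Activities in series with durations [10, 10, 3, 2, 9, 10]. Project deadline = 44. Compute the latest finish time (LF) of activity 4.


LF(activity 4) = deadline - sum of successor durations
Successors: activities 5 through 6 with durations [9, 10]
Sum of successor durations = 19
LF = 44 - 19 = 25

25


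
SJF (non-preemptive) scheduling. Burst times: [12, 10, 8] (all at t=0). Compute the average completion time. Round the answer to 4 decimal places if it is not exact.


SJF order (ascending): [8, 10, 12]
Completion times:
  Job 1: burst=8, C=8
  Job 2: burst=10, C=18
  Job 3: burst=12, C=30
Average completion = 56/3 = 18.6667

18.6667


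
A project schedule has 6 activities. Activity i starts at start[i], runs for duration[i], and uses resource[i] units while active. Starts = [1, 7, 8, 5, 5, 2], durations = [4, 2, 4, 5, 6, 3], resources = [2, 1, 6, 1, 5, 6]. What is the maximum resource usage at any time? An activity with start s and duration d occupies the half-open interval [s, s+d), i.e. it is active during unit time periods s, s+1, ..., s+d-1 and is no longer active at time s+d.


Each activity i is active on [start_i, start_i + duration_i).
Compute total resource usage per time slot:
  t=0: active resources = [], total = 0
  t=1: active resources = [2], total = 2
  t=2: active resources = [2, 6], total = 8
  t=3: active resources = [2, 6], total = 8
  t=4: active resources = [2, 6], total = 8
  t=5: active resources = [1, 5], total = 6
  t=6: active resources = [1, 5], total = 6
  t=7: active resources = [1, 1, 5], total = 7
  t=8: active resources = [1, 6, 1, 5], total = 13
  t=9: active resources = [6, 1, 5], total = 12
  t=10: active resources = [6, 5], total = 11
  t=11: active resources = [6], total = 6
Peak resource demand = 13

13


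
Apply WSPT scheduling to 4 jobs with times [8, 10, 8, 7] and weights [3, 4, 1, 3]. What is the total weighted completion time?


Compute p/w ratios and sort ascending (WSPT): [(7, 3), (10, 4), (8, 3), (8, 1)]
Compute weighted completion times:
  Job (p=7,w=3): C=7, w*C=3*7=21
  Job (p=10,w=4): C=17, w*C=4*17=68
  Job (p=8,w=3): C=25, w*C=3*25=75
  Job (p=8,w=1): C=33, w*C=1*33=33
Total weighted completion time = 197

197


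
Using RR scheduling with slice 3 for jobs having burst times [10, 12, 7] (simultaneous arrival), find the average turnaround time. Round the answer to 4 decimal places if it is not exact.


Time quantum = 3
Execution trace:
  J1 runs 3 units, time = 3
  J2 runs 3 units, time = 6
  J3 runs 3 units, time = 9
  J1 runs 3 units, time = 12
  J2 runs 3 units, time = 15
  J3 runs 3 units, time = 18
  J1 runs 3 units, time = 21
  J2 runs 3 units, time = 24
  J3 runs 1 units, time = 25
  J1 runs 1 units, time = 26
  J2 runs 3 units, time = 29
Finish times: [26, 29, 25]
Average turnaround = 80/3 = 26.6667

26.6667


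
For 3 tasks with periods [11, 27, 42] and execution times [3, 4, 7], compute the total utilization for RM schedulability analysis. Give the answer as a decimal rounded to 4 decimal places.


Compute individual utilizations (exact fractions):
  Task 1: C/T = 3/11 (approx. 0.2727)
  Task 2: C/T = 4/27 (approx. 0.1481)
  Task 3: C/T = 7/42 = 1/6 (approx. 0.1667)
Total utilization U = 3/11 + 4/27 + 1/6 = 349/594
Rounded to 4 decimal places: U = 0.5875
RM (Liu & Layland) bound for 3 tasks = 0.779763; compare with U = 349/594 (approx. 0.587542)
U <= bound, so schedulable by RM sufficient condition.

0.5875


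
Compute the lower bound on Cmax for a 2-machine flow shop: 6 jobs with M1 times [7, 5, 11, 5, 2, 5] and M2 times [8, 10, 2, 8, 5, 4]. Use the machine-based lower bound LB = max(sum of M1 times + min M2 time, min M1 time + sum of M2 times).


LB1 = sum(M1 times) + min(M2 times) = 35 + 2 = 37
LB2 = min(M1 times) + sum(M2 times) = 2 + 37 = 39
Lower bound = max(LB1, LB2) = max(37, 39) = 39

39


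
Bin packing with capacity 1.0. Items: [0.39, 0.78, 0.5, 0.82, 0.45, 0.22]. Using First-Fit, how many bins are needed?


Place items sequentially using First-Fit:
  Item 0.39 -> new Bin 1
  Item 0.78 -> new Bin 2
  Item 0.5 -> Bin 1 (now 0.89)
  Item 0.82 -> new Bin 3
  Item 0.45 -> new Bin 4
  Item 0.22 -> Bin 2 (now 1.0)
Total bins used = 4

4


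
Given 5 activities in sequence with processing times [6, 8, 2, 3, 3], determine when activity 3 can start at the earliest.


Activity 3 starts after activities 1 through 2 complete.
Predecessor durations: [6, 8]
ES = 6 + 8 = 14

14


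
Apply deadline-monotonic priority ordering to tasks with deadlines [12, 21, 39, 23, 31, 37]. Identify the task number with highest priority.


Sort tasks by relative deadline (ascending):
  Task 1: deadline = 12
  Task 2: deadline = 21
  Task 4: deadline = 23
  Task 5: deadline = 31
  Task 6: deadline = 37
  Task 3: deadline = 39
Priority order (highest first): [1, 2, 4, 5, 6, 3]
Highest priority task = 1

1


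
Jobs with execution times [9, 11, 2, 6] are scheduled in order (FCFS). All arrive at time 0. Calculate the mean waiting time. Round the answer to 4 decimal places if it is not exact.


FCFS order (as given): [9, 11, 2, 6]
Waiting times:
  Job 1: wait = 0
  Job 2: wait = 9
  Job 3: wait = 20
  Job 4: wait = 22
Sum of waiting times = 51
Average waiting time = 51/4 = 12.75

12.75


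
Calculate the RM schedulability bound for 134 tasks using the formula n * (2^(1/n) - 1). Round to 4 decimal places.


Compute 2^(1/134) = 1.0051861419
Subtract 1: 1.0051861419 - 1 = 0.0051861419
Multiply by n: 134 * 0.0051861419 = 0.6949430146
Round to 4 dp: 0.6949

0.6949


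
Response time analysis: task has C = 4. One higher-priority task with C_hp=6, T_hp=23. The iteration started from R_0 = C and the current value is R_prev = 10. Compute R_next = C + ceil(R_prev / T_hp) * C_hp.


R_next = C + ceil(R_prev / T_hp) * C_hp
ceil(10 / 23) = ceil(0.4348) = 1
Interference = 1 * 6 = 6
R_next = 4 + 6 = 10
R_next = R_prev, so the iteration has converged (response time = 10).

10


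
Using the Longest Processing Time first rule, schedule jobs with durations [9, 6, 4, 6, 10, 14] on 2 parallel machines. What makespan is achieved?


Sort jobs in decreasing order (LPT): [14, 10, 9, 6, 6, 4]
Assign each job to the least loaded machine:
  Machine 1: jobs [14, 6, 4], load = 24
  Machine 2: jobs [10, 9, 6], load = 25
Makespan = max load = 25

25


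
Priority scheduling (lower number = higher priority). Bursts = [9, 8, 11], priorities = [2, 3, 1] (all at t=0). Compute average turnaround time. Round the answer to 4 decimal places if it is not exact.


Sort by priority (ascending = highest first):
Order: [(1, 11), (2, 9), (3, 8)]
Completion times:
  Priority 1, burst=11, C=11
  Priority 2, burst=9, C=20
  Priority 3, burst=8, C=28
Average turnaround = 59/3 = 19.6667

19.6667


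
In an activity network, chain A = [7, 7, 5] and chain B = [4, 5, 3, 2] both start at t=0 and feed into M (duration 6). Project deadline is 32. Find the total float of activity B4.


Forward pass: ES(B4) = sum of predecessors on chain B = 12
EF = ES + duration = 12 + 2 = 14
Backward pass: LF(M) = deadline = 32; LS(M) = 32 - 6 = 26
LF(B4) = LS(M) - sum(successors on chain B) = 26 - 0 = 26
LS = LF - duration = 26 - 2 = 24
Total float = LS - ES = 24 - 12 = 12

12


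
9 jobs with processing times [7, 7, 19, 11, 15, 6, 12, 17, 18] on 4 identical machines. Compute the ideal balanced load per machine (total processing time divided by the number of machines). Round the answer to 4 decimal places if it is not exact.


Total processing time = 7 + 7 + 19 + 11 + 15 + 6 + 12 + 17 + 18 = 112
Number of machines = 4
Ideal balanced load = 112 / 4 = 28.0

28.0


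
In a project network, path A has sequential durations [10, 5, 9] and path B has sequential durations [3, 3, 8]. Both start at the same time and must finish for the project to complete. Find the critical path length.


Path A total = 10 + 5 + 9 = 24
Path B total = 3 + 3 + 8 = 14
Critical path = longest path = max(24, 14) = 24

24


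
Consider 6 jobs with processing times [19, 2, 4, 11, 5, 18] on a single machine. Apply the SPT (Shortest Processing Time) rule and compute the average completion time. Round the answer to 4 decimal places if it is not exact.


Sort jobs by processing time (SPT order): [2, 4, 5, 11, 18, 19]
Compute completion times sequentially:
  Job 1: processing = 2, completes at 2
  Job 2: processing = 4, completes at 6
  Job 3: processing = 5, completes at 11
  Job 4: processing = 11, completes at 22
  Job 5: processing = 18, completes at 40
  Job 6: processing = 19, completes at 59
Sum of completion times = 140
Average completion time = 140/6 = 23.3333

23.3333


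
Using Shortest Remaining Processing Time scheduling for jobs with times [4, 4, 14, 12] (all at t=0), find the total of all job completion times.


Since all jobs arrive at t=0, SRPT equals SPT ordering.
SPT order: [4, 4, 12, 14]
Completion times:
  Job 1: p=4, C=4
  Job 2: p=4, C=8
  Job 3: p=12, C=20
  Job 4: p=14, C=34
Total completion time = 4 + 8 + 20 + 34 = 66

66


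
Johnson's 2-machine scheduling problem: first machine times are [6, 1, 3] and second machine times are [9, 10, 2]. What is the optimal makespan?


Apply Johnson's rule:
  Group 1 (a <= b): [(2, 1, 10), (1, 6, 9)]
  Group 2 (a > b): [(3, 3, 2)]
Optimal job order: [2, 1, 3]
Schedule:
  Job 2: M1 done at 1, M2 done at 11
  Job 1: M1 done at 7, M2 done at 20
  Job 3: M1 done at 10, M2 done at 22
Makespan = 22

22


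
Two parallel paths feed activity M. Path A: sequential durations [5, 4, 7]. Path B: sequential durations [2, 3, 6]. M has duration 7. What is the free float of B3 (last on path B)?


ES(B3) = sum of predecessors on chain B = 5
EF(B3) = ES + duration = 5 + 6 = 11
Successor of B3 is M. ES(M) = max(sum(A), sum(B)) = max(16, 11) = 16
Free float = ES(successor) - EF(current) = 16 - 11 = 5

5


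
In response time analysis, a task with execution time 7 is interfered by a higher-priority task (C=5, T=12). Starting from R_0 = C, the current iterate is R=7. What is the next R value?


R_next = C + ceil(R_prev / T_hp) * C_hp
ceil(7 / 12) = ceil(0.5833) = 1
Interference = 1 * 5 = 5
R_next = 7 + 5 = 12

12


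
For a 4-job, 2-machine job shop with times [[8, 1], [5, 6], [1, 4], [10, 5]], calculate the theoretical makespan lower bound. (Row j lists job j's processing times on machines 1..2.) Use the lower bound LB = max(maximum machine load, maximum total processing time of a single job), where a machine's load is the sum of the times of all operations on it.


Machine loads:
  Machine 1: 8 + 5 + 1 + 10 = 24
  Machine 2: 1 + 6 + 4 + 5 = 16
Max machine load = 24
Job totals:
  Job 1: 9
  Job 2: 11
  Job 3: 5
  Job 4: 15
Max job total = 15
Lower bound = max(24, 15) = 24

24


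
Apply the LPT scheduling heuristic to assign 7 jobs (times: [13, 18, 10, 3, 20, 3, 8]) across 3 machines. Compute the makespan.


Sort jobs in decreasing order (LPT): [20, 18, 13, 10, 8, 3, 3]
Assign each job to the least loaded machine:
  Machine 1: jobs [20, 3, 3], load = 26
  Machine 2: jobs [18, 8], load = 26
  Machine 3: jobs [13, 10], load = 23
Makespan = max load = 26

26


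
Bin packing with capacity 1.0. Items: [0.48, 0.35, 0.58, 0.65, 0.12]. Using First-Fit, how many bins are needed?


Place items sequentially using First-Fit:
  Item 0.48 -> new Bin 1
  Item 0.35 -> Bin 1 (now 0.83)
  Item 0.58 -> new Bin 2
  Item 0.65 -> new Bin 3
  Item 0.12 -> Bin 1 (now 0.95)
Total bins used = 3

3


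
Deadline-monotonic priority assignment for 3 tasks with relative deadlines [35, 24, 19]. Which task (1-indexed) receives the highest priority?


Sort tasks by relative deadline (ascending):
  Task 3: deadline = 19
  Task 2: deadline = 24
  Task 1: deadline = 35
Priority order (highest first): [3, 2, 1]
Highest priority task = 3

3


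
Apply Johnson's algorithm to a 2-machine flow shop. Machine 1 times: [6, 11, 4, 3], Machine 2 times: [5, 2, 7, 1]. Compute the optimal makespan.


Apply Johnson's rule:
  Group 1 (a <= b): [(3, 4, 7)]
  Group 2 (a > b): [(1, 6, 5), (2, 11, 2), (4, 3, 1)]
Optimal job order: [3, 1, 2, 4]
Schedule:
  Job 3: M1 done at 4, M2 done at 11
  Job 1: M1 done at 10, M2 done at 16
  Job 2: M1 done at 21, M2 done at 23
  Job 4: M1 done at 24, M2 done at 25
Makespan = 25

25


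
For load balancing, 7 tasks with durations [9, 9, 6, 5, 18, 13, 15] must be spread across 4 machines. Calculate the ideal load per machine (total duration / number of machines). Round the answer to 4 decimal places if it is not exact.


Total processing time = 9 + 9 + 6 + 5 + 18 + 13 + 15 = 75
Number of machines = 4
Ideal balanced load = 75 / 4 = 18.75

18.75


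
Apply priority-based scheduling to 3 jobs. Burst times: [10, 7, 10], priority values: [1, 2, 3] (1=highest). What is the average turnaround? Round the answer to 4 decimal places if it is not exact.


Sort by priority (ascending = highest first):
Order: [(1, 10), (2, 7), (3, 10)]
Completion times:
  Priority 1, burst=10, C=10
  Priority 2, burst=7, C=17
  Priority 3, burst=10, C=27
Average turnaround = 54/3 = 18.0

18.0


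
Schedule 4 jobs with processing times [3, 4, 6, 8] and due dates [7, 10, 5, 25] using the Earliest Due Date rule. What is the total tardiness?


Sort by due date (EDD order): [(6, 5), (3, 7), (4, 10), (8, 25)]
Compute completion times and tardiness:
  Job 1: p=6, d=5, C=6, tardiness=max(0,6-5)=1
  Job 2: p=3, d=7, C=9, tardiness=max(0,9-7)=2
  Job 3: p=4, d=10, C=13, tardiness=max(0,13-10)=3
  Job 4: p=8, d=25, C=21, tardiness=max(0,21-25)=0
Total tardiness = 6

6


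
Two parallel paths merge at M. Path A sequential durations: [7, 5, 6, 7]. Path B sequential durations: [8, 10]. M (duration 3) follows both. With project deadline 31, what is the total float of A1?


Forward pass: ES(A1) = sum of predecessors on chain A = 0
EF = ES + duration = 0 + 7 = 7
Backward pass: LF(M) = deadline = 31; LS(M) = 31 - 3 = 28
LF(A1) = LS(M) - sum(successors on chain A) = 28 - 18 = 10
LS = LF - duration = 10 - 7 = 3
Total float = LS - ES = 3 - 0 = 3

3


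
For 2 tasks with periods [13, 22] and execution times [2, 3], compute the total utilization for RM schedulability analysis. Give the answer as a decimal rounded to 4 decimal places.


Compute individual utilizations (exact fractions):
  Task 1: C/T = 2/13 (approx. 0.1538)
  Task 2: C/T = 3/22 (approx. 0.1364)
Total utilization U = 2/13 + 3/22 = 83/286
Rounded to 4 decimal places: U = 0.2902
RM (Liu & Layland) bound for 2 tasks = 0.828427; compare with U = 83/286 (approx. 0.290210)
U <= bound, so schedulable by RM sufficient condition.

0.2902


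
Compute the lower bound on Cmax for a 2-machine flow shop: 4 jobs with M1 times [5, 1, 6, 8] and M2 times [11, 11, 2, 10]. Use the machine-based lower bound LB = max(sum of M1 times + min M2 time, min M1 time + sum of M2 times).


LB1 = sum(M1 times) + min(M2 times) = 20 + 2 = 22
LB2 = min(M1 times) + sum(M2 times) = 1 + 34 = 35
Lower bound = max(LB1, LB2) = max(22, 35) = 35

35


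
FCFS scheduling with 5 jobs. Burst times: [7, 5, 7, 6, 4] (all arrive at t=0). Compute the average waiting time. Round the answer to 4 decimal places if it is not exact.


FCFS order (as given): [7, 5, 7, 6, 4]
Waiting times:
  Job 1: wait = 0
  Job 2: wait = 7
  Job 3: wait = 12
  Job 4: wait = 19
  Job 5: wait = 25
Sum of waiting times = 63
Average waiting time = 63/5 = 12.6

12.6


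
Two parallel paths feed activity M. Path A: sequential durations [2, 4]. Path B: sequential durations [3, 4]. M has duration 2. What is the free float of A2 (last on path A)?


ES(A2) = sum of predecessors on chain A = 2
EF(A2) = ES + duration = 2 + 4 = 6
Successor of A2 is M. ES(M) = max(sum(A), sum(B)) = max(6, 7) = 7
Free float = ES(successor) - EF(current) = 7 - 6 = 1

1


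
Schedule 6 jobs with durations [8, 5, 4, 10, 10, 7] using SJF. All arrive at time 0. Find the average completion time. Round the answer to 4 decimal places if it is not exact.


SJF order (ascending): [4, 5, 7, 8, 10, 10]
Completion times:
  Job 1: burst=4, C=4
  Job 2: burst=5, C=9
  Job 3: burst=7, C=16
  Job 4: burst=8, C=24
  Job 5: burst=10, C=34
  Job 6: burst=10, C=44
Average completion = 131/6 = 21.8333

21.8333


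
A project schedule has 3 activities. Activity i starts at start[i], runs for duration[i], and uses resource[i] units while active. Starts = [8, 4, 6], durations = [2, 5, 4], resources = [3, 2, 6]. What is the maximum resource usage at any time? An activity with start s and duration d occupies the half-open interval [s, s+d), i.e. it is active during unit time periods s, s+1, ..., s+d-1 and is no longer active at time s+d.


Each activity i is active on [start_i, start_i + duration_i).
Compute total resource usage per time slot:
  t=0: active resources = [], total = 0
  t=1: active resources = [], total = 0
  t=2: active resources = [], total = 0
  t=3: active resources = [], total = 0
  t=4: active resources = [2], total = 2
  t=5: active resources = [2], total = 2
  t=6: active resources = [2, 6], total = 8
  t=7: active resources = [2, 6], total = 8
  t=8: active resources = [3, 2, 6], total = 11
  t=9: active resources = [3, 6], total = 9
Peak resource demand = 11

11


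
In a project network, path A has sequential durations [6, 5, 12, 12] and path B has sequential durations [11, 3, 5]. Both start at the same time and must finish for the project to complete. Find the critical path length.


Path A total = 6 + 5 + 12 + 12 = 35
Path B total = 11 + 3 + 5 = 19
Critical path = longest path = max(35, 19) = 35

35


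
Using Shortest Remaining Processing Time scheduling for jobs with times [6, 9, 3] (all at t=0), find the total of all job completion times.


Since all jobs arrive at t=0, SRPT equals SPT ordering.
SPT order: [3, 6, 9]
Completion times:
  Job 1: p=3, C=3
  Job 2: p=6, C=9
  Job 3: p=9, C=18
Total completion time = 3 + 9 + 18 = 30

30


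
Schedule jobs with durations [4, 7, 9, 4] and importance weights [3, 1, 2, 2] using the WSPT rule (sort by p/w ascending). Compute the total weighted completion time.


Compute p/w ratios and sort ascending (WSPT): [(4, 3), (4, 2), (9, 2), (7, 1)]
Compute weighted completion times:
  Job (p=4,w=3): C=4, w*C=3*4=12
  Job (p=4,w=2): C=8, w*C=2*8=16
  Job (p=9,w=2): C=17, w*C=2*17=34
  Job (p=7,w=1): C=24, w*C=1*24=24
Total weighted completion time = 86

86


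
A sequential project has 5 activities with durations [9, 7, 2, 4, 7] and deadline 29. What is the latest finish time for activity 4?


LF(activity 4) = deadline - sum of successor durations
Successors: activities 5 through 5 with durations [7]
Sum of successor durations = 7
LF = 29 - 7 = 22

22


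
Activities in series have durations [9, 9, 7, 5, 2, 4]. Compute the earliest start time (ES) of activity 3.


Activity 3 starts after activities 1 through 2 complete.
Predecessor durations: [9, 9]
ES = 9 + 9 = 18

18


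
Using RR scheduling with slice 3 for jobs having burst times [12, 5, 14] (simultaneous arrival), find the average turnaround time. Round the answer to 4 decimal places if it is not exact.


Time quantum = 3
Execution trace:
  J1 runs 3 units, time = 3
  J2 runs 3 units, time = 6
  J3 runs 3 units, time = 9
  J1 runs 3 units, time = 12
  J2 runs 2 units, time = 14
  J3 runs 3 units, time = 17
  J1 runs 3 units, time = 20
  J3 runs 3 units, time = 23
  J1 runs 3 units, time = 26
  J3 runs 3 units, time = 29
  J3 runs 2 units, time = 31
Finish times: [26, 14, 31]
Average turnaround = 71/3 = 23.6667

23.6667


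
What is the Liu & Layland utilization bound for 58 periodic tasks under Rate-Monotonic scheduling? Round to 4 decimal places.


Compute 2^(1/58) = 1.0120225098
Subtract 1: 1.0120225098 - 1 = 0.0120225098
Multiply by n: 58 * 0.0120225098 = 0.6973055684
Round to 4 dp: 0.6973

0.6973


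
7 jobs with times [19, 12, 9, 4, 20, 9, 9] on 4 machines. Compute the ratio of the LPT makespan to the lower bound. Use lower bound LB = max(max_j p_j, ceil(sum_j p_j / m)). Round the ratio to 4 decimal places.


LPT order: [20, 19, 12, 9, 9, 9, 4]
Machine loads after assignment: [20, 19, 21, 22]
LPT makespan = 22
Lower bound = max(max_job, ceil(total/4)) = max(20, 21) = 21
Ratio = 22 / 21 = 1.0476

1.0476


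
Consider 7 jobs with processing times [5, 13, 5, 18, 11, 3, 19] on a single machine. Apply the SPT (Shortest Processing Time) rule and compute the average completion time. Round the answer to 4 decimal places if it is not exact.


Sort jobs by processing time (SPT order): [3, 5, 5, 11, 13, 18, 19]
Compute completion times sequentially:
  Job 1: processing = 3, completes at 3
  Job 2: processing = 5, completes at 8
  Job 3: processing = 5, completes at 13
  Job 4: processing = 11, completes at 24
  Job 5: processing = 13, completes at 37
  Job 6: processing = 18, completes at 55
  Job 7: processing = 19, completes at 74
Sum of completion times = 214
Average completion time = 214/7 = 30.5714

30.5714


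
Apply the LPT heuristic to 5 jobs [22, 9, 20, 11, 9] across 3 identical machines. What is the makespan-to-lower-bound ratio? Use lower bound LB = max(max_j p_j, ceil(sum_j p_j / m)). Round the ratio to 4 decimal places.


LPT order: [22, 20, 11, 9, 9]
Machine loads after assignment: [22, 29, 20]
LPT makespan = 29
Lower bound = max(max_job, ceil(total/3)) = max(22, 24) = 24
Ratio = 29 / 24 = 1.2083

1.2083


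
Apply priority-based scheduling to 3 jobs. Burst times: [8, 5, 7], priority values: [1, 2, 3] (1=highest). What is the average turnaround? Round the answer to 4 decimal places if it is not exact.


Sort by priority (ascending = highest first):
Order: [(1, 8), (2, 5), (3, 7)]
Completion times:
  Priority 1, burst=8, C=8
  Priority 2, burst=5, C=13
  Priority 3, burst=7, C=20
Average turnaround = 41/3 = 13.6667

13.6667


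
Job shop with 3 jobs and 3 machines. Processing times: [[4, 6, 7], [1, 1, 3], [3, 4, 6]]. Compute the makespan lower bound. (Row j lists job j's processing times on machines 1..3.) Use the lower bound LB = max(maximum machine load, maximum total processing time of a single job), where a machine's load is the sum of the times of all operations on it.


Machine loads:
  Machine 1: 4 + 1 + 3 = 8
  Machine 2: 6 + 1 + 4 = 11
  Machine 3: 7 + 3 + 6 = 16
Max machine load = 16
Job totals:
  Job 1: 17
  Job 2: 5
  Job 3: 13
Max job total = 17
Lower bound = max(16, 17) = 17

17


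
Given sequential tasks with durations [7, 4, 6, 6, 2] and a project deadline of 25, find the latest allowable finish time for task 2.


LF(activity 2) = deadline - sum of successor durations
Successors: activities 3 through 5 with durations [6, 6, 2]
Sum of successor durations = 14
LF = 25 - 14 = 11

11
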